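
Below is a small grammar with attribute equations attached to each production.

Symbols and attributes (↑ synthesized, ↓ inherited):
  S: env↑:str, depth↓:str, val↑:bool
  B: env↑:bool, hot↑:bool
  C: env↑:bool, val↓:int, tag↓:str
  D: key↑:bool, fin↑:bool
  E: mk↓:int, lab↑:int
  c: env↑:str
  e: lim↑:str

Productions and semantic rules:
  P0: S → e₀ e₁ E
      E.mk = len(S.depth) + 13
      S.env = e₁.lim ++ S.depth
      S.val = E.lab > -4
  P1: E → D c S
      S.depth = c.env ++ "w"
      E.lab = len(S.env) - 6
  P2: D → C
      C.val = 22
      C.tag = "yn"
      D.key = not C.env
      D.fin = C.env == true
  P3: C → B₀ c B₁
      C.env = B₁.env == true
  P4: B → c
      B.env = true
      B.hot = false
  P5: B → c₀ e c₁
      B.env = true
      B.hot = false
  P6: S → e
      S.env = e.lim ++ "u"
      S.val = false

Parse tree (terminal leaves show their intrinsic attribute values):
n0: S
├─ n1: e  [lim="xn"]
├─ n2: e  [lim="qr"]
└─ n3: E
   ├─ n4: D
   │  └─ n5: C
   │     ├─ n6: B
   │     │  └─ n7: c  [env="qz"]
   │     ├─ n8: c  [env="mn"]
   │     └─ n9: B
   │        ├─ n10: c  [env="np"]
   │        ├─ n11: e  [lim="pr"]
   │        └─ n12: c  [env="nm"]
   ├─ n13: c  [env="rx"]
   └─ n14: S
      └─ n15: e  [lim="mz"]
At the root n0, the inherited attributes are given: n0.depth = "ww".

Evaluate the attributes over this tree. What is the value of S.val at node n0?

1. n0.depth = "ww"  [given at root]
2. n1.lim = "xn"  [terminal]
3. n2.lim = "qr"  [terminal]
4. n3.mk = 15  [len(S.depth) + 13]
5. n5.val = 22  [22]
6. n5.tag = "yn"  ["yn"]
7. n7.env = "qz"  [terminal]
8. n6.env = true  [true]
9. n6.hot = false  [false]
10. n8.env = "mn"  [terminal]
11. n10.env = "np"  [terminal]
12. n11.lim = "pr"  [terminal]
13. n12.env = "nm"  [terminal]
14. n9.env = true  [true]
15. n9.hot = false  [false]
16. n5.env = true  [B₁.env == true]
17. n4.key = false  [not C.env]
18. n4.fin = true  [C.env == true]
19. n13.env = "rx"  [terminal]
20. n14.depth = "rxw"  [c.env ++ "w"]
21. n15.lim = "mz"  [terminal]
22. n14.env = "mzu"  [e.lim ++ "u"]
23. n14.val = false  [false]
24. n3.lab = -3  [len(S.env) - 6]
25. n0.env = "qrww"  [e₁.lim ++ S.depth]
26. n0.val = true  [E.lab > -4]

true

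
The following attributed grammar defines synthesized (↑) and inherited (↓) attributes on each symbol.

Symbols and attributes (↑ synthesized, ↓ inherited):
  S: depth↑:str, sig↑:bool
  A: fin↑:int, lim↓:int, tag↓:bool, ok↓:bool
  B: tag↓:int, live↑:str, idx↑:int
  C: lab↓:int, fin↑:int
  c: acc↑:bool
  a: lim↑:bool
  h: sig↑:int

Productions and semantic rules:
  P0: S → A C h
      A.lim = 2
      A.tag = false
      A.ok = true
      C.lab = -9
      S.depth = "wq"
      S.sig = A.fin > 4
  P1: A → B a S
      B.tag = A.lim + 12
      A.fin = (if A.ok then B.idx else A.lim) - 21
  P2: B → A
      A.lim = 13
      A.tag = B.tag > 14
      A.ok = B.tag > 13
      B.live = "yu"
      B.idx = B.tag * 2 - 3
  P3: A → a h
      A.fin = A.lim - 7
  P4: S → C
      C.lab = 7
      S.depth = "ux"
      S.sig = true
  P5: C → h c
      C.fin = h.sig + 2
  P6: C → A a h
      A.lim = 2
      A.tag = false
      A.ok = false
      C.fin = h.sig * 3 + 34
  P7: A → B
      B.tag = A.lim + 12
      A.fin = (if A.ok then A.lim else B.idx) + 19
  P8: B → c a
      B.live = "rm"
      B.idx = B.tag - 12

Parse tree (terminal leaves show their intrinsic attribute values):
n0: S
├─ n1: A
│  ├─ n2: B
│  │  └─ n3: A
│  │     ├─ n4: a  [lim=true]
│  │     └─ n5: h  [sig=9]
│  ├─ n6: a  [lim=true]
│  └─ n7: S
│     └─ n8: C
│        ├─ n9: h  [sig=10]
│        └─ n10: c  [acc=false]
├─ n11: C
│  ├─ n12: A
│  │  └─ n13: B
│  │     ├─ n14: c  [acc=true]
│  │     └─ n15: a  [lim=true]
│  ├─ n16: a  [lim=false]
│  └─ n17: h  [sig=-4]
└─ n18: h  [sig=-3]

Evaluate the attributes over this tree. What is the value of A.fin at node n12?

21

1. n1.lim = 2  [2]
2. n1.tag = false  [false]
3. n1.ok = true  [true]
4. n2.tag = 14  [A.lim + 12]
5. n3.lim = 13  [13]
6. n3.tag = false  [B.tag > 14]
7. n3.ok = true  [B.tag > 13]
8. n4.lim = true  [terminal]
9. n5.sig = 9  [terminal]
10. n3.fin = 6  [A.lim - 7]
11. n2.live = "yu"  ["yu"]
12. n2.idx = 25  [B.tag * 2 - 3]
13. n6.lim = true  [terminal]
14. n8.lab = 7  [7]
15. n9.sig = 10  [terminal]
16. n10.acc = false  [terminal]
17. n8.fin = 12  [h.sig + 2]
18. n7.depth = "ux"  ["ux"]
19. n7.sig = true  [true]
20. n1.fin = 4  [(if A.ok then B.idx else A.lim) - 21]
21. n11.lab = -9  [-9]
22. n12.lim = 2  [2]
23. n12.tag = false  [false]
24. n12.ok = false  [false]
25. n13.tag = 14  [A.lim + 12]
26. n14.acc = true  [terminal]
27. n15.lim = true  [terminal]
28. n13.live = "rm"  ["rm"]
29. n13.idx = 2  [B.tag - 12]
30. n12.fin = 21  [(if A.ok then A.lim else B.idx) + 19]
31. n16.lim = false  [terminal]
32. n17.sig = -4  [terminal]
33. n11.fin = 22  [h.sig * 3 + 34]
34. n18.sig = -3  [terminal]
35. n0.depth = "wq"  ["wq"]
36. n0.sig = false  [A.fin > 4]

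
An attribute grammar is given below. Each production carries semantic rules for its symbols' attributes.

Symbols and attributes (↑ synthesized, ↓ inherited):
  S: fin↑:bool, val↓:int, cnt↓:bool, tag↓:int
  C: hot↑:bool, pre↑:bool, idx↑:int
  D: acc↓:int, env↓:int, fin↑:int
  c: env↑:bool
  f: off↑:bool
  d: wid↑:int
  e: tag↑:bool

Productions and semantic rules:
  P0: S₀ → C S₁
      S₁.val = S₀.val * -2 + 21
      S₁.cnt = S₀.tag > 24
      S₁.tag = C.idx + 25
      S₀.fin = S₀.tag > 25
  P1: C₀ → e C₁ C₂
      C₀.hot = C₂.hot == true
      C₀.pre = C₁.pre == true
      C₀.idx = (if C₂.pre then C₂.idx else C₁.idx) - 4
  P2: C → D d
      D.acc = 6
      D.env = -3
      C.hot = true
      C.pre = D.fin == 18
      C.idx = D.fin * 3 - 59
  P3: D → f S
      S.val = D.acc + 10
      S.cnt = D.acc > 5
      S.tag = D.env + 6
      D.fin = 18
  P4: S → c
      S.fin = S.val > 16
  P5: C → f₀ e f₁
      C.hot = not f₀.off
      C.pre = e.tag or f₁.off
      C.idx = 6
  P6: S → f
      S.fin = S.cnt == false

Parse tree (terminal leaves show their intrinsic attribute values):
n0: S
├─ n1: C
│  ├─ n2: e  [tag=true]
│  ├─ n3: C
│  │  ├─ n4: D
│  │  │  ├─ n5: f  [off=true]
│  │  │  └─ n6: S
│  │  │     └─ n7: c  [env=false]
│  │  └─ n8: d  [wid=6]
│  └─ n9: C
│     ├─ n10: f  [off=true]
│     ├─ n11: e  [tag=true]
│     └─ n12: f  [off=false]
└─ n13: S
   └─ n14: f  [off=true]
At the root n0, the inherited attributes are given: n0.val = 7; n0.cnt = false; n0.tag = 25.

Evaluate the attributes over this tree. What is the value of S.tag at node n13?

1. n0.val = 7  [given at root]
2. n0.cnt = false  [given at root]
3. n0.tag = 25  [given at root]
4. n2.tag = true  [terminal]
5. n4.acc = 6  [6]
6. n4.env = -3  [-3]
7. n5.off = true  [terminal]
8. n6.val = 16  [D.acc + 10]
9. n6.cnt = true  [D.acc > 5]
10. n6.tag = 3  [D.env + 6]
11. n7.env = false  [terminal]
12. n6.fin = false  [S.val > 16]
13. n4.fin = 18  [18]
14. n8.wid = 6  [terminal]
15. n3.hot = true  [true]
16. n3.pre = true  [D.fin == 18]
17. n3.idx = -5  [D.fin * 3 - 59]
18. n10.off = true  [terminal]
19. n11.tag = true  [terminal]
20. n12.off = false  [terminal]
21. n9.hot = false  [not f₀.off]
22. n9.pre = true  [e.tag or f₁.off]
23. n9.idx = 6  [6]
24. n1.hot = false  [C₂.hot == true]
25. n1.pre = true  [C₁.pre == true]
26. n1.idx = 2  [(if C₂.pre then C₂.idx else C₁.idx) - 4]
27. n13.val = 7  [S₀.val * -2 + 21]
28. n13.cnt = true  [S₀.tag > 24]
29. n13.tag = 27  [C.idx + 25]
30. n14.off = true  [terminal]
31. n13.fin = false  [S.cnt == false]
32. n0.fin = false  [S₀.tag > 25]

27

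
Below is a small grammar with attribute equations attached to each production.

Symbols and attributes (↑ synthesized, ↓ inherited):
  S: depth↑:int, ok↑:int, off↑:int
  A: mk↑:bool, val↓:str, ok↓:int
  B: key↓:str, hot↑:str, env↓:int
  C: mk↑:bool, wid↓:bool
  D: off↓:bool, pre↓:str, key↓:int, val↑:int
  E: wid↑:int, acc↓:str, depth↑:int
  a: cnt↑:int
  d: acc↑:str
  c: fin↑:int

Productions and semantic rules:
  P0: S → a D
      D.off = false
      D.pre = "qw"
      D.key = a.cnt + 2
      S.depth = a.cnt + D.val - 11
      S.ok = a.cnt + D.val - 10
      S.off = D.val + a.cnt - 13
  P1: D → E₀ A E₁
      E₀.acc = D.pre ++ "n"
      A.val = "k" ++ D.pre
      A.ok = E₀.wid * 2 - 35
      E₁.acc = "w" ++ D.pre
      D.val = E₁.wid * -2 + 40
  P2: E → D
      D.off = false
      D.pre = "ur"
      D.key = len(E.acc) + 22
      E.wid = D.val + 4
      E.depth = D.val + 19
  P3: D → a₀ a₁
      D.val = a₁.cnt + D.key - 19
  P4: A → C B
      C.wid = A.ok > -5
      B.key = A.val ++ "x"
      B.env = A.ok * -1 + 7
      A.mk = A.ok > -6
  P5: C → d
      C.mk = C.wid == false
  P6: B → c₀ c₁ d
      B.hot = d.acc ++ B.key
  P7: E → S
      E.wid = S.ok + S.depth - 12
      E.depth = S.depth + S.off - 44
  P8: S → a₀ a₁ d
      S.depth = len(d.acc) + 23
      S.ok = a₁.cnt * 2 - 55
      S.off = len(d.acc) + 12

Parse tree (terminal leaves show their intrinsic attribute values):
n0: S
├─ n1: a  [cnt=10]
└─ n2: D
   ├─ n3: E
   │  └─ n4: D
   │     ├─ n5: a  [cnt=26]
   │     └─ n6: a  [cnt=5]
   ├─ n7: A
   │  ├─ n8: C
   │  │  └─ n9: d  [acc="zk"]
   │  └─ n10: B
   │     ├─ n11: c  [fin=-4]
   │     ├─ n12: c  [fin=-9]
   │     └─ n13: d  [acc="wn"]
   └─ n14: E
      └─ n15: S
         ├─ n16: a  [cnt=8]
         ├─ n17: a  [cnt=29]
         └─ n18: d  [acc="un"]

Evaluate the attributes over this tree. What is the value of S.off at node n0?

1. n1.cnt = 10  [terminal]
2. n2.off = false  [false]
3. n2.pre = "qw"  ["qw"]
4. n2.key = 12  [a.cnt + 2]
5. n3.acc = "qwn"  [D.pre ++ "n"]
6. n4.off = false  [false]
7. n4.pre = "ur"  ["ur"]
8. n4.key = 25  [len(E.acc) + 22]
9. n5.cnt = 26  [terminal]
10. n6.cnt = 5  [terminal]
11. n4.val = 11  [a₁.cnt + D.key - 19]
12. n3.wid = 15  [D.val + 4]
13. n3.depth = 30  [D.val + 19]
14. n7.val = "kqw"  ["k" ++ D.pre]
15. n7.ok = -5  [E₀.wid * 2 - 35]
16. n8.wid = false  [A.ok > -5]
17. n9.acc = "zk"  [terminal]
18. n8.mk = true  [C.wid == false]
19. n10.key = "kqwx"  [A.val ++ "x"]
20. n10.env = 12  [A.ok * -1 + 7]
21. n11.fin = -4  [terminal]
22. n12.fin = -9  [terminal]
23. n13.acc = "wn"  [terminal]
24. n10.hot = "wnkqwx"  [d.acc ++ B.key]
25. n7.mk = true  [A.ok > -6]
26. n14.acc = "wqw"  ["w" ++ D.pre]
27. n16.cnt = 8  [terminal]
28. n17.cnt = 29  [terminal]
29. n18.acc = "un"  [terminal]
30. n15.depth = 25  [len(d.acc) + 23]
31. n15.ok = 3  [a₁.cnt * 2 - 55]
32. n15.off = 14  [len(d.acc) + 12]
33. n14.wid = 16  [S.ok + S.depth - 12]
34. n14.depth = -5  [S.depth + S.off - 44]
35. n2.val = 8  [E₁.wid * -2 + 40]
36. n0.depth = 7  [a.cnt + D.val - 11]
37. n0.ok = 8  [a.cnt + D.val - 10]
38. n0.off = 5  [D.val + a.cnt - 13]

5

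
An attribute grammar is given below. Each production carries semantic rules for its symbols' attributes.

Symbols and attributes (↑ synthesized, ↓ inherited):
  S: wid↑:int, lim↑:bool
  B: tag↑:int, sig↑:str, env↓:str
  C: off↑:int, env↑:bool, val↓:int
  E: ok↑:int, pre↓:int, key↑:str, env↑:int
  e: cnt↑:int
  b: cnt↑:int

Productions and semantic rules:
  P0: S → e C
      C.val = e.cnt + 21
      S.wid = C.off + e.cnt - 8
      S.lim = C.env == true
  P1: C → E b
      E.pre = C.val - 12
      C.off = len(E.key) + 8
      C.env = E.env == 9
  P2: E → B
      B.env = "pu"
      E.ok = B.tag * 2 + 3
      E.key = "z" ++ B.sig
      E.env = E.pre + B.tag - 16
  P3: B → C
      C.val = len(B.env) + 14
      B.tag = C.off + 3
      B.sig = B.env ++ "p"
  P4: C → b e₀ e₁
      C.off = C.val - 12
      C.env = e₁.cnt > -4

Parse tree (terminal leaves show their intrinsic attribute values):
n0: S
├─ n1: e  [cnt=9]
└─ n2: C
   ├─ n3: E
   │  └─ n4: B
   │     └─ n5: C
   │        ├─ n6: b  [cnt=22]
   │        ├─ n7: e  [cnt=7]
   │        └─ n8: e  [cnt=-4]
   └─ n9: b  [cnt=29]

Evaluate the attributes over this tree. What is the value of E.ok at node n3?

17

1. n1.cnt = 9  [terminal]
2. n2.val = 30  [e.cnt + 21]
3. n3.pre = 18  [C.val - 12]
4. n4.env = "pu"  ["pu"]
5. n5.val = 16  [len(B.env) + 14]
6. n6.cnt = 22  [terminal]
7. n7.cnt = 7  [terminal]
8. n8.cnt = -4  [terminal]
9. n5.off = 4  [C.val - 12]
10. n5.env = false  [e₁.cnt > -4]
11. n4.tag = 7  [C.off + 3]
12. n4.sig = "pup"  [B.env ++ "p"]
13. n3.ok = 17  [B.tag * 2 + 3]
14. n3.key = "zpup"  ["z" ++ B.sig]
15. n3.env = 9  [E.pre + B.tag - 16]
16. n9.cnt = 29  [terminal]
17. n2.off = 12  [len(E.key) + 8]
18. n2.env = true  [E.env == 9]
19. n0.wid = 13  [C.off + e.cnt - 8]
20. n0.lim = true  [C.env == true]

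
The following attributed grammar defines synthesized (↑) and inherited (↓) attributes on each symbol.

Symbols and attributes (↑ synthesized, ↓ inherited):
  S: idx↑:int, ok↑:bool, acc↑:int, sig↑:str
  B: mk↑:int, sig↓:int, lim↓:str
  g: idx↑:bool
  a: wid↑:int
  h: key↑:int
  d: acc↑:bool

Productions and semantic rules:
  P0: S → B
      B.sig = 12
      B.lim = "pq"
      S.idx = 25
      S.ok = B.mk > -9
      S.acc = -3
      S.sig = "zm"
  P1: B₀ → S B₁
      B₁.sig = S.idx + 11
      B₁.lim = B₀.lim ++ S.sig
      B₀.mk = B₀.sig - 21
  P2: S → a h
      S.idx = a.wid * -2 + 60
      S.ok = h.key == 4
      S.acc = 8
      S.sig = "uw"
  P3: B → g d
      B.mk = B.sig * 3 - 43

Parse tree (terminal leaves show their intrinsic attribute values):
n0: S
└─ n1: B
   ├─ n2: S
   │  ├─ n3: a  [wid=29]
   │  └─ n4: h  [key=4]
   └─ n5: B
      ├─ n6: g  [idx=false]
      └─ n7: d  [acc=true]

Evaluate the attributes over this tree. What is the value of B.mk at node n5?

-4

1. n1.sig = 12  [12]
2. n1.lim = "pq"  ["pq"]
3. n3.wid = 29  [terminal]
4. n4.key = 4  [terminal]
5. n2.idx = 2  [a.wid * -2 + 60]
6. n2.ok = true  [h.key == 4]
7. n2.acc = 8  [8]
8. n2.sig = "uw"  ["uw"]
9. n5.sig = 13  [S.idx + 11]
10. n5.lim = "pquw"  [B₀.lim ++ S.sig]
11. n6.idx = false  [terminal]
12. n7.acc = true  [terminal]
13. n5.mk = -4  [B.sig * 3 - 43]
14. n1.mk = -9  [B₀.sig - 21]
15. n0.idx = 25  [25]
16. n0.ok = false  [B.mk > -9]
17. n0.acc = -3  [-3]
18. n0.sig = "zm"  ["zm"]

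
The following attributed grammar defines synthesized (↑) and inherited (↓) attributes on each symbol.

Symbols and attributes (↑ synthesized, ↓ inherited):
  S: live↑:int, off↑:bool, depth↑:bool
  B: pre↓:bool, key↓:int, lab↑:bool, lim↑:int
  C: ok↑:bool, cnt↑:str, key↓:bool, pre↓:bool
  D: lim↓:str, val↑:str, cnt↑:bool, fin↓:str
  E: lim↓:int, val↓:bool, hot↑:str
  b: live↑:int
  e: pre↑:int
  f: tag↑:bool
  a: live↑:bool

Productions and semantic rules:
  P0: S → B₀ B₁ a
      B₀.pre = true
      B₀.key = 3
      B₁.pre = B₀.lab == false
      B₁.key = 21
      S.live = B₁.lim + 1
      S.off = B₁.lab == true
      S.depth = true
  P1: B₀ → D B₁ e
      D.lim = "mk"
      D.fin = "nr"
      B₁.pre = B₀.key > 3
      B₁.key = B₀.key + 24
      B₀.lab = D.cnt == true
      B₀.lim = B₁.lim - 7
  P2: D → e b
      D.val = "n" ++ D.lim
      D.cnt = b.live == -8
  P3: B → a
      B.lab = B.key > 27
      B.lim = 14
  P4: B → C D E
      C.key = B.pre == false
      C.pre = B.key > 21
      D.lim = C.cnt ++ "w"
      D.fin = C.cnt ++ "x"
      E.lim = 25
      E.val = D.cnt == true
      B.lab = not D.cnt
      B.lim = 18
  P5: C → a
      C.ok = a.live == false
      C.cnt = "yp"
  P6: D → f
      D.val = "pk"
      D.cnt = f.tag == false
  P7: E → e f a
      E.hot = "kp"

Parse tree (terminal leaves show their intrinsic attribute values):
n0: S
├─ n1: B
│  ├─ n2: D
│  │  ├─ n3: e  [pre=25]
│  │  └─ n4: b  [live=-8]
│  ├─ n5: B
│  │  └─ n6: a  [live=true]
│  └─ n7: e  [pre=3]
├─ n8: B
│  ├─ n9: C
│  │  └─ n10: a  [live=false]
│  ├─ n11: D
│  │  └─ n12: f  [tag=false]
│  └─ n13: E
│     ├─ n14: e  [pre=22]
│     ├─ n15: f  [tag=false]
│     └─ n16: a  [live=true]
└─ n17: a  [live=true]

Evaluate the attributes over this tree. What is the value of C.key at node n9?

1. n1.pre = true  [true]
2. n1.key = 3  [3]
3. n2.lim = "mk"  ["mk"]
4. n2.fin = "nr"  ["nr"]
5. n3.pre = 25  [terminal]
6. n4.live = -8  [terminal]
7. n2.val = "nmk"  ["n" ++ D.lim]
8. n2.cnt = true  [b.live == -8]
9. n5.pre = false  [B₀.key > 3]
10. n5.key = 27  [B₀.key + 24]
11. n6.live = true  [terminal]
12. n5.lab = false  [B.key > 27]
13. n5.lim = 14  [14]
14. n7.pre = 3  [terminal]
15. n1.lab = true  [D.cnt == true]
16. n1.lim = 7  [B₁.lim - 7]
17. n8.pre = false  [B₀.lab == false]
18. n8.key = 21  [21]
19. n9.key = true  [B.pre == false]
20. n9.pre = false  [B.key > 21]
21. n10.live = false  [terminal]
22. n9.ok = true  [a.live == false]
23. n9.cnt = "yp"  ["yp"]
24. n11.lim = "ypw"  [C.cnt ++ "w"]
25. n11.fin = "ypx"  [C.cnt ++ "x"]
26. n12.tag = false  [terminal]
27. n11.val = "pk"  ["pk"]
28. n11.cnt = true  [f.tag == false]
29. n13.lim = 25  [25]
30. n13.val = true  [D.cnt == true]
31. n14.pre = 22  [terminal]
32. n15.tag = false  [terminal]
33. n16.live = true  [terminal]
34. n13.hot = "kp"  ["kp"]
35. n8.lab = false  [not D.cnt]
36. n8.lim = 18  [18]
37. n17.live = true  [terminal]
38. n0.live = 19  [B₁.lim + 1]
39. n0.off = false  [B₁.lab == true]
40. n0.depth = true  [true]

true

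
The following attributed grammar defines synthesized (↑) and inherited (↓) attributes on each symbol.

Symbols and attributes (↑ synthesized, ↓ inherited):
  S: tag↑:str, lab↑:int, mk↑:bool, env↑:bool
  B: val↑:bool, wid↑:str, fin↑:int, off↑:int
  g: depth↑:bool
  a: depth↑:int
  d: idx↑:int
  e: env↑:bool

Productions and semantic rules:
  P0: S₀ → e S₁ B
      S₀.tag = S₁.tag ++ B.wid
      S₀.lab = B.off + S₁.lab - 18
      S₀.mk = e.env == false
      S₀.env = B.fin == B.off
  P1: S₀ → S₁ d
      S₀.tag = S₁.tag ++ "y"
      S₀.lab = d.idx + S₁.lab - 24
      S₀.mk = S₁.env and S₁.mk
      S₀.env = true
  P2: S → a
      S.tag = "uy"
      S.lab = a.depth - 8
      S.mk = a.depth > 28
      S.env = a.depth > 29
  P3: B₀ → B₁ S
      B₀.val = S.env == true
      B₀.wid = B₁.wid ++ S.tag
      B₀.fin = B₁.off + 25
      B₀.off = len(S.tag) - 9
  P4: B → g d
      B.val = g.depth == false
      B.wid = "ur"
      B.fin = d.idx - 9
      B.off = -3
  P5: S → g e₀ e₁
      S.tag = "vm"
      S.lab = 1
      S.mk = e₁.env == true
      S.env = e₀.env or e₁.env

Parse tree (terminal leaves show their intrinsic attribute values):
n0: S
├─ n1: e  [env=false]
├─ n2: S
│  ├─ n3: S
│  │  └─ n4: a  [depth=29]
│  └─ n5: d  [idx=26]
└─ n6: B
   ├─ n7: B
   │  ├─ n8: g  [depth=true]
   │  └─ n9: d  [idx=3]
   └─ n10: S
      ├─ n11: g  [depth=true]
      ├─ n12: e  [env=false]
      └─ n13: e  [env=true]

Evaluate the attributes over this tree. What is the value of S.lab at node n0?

1. n1.env = false  [terminal]
2. n4.depth = 29  [terminal]
3. n3.tag = "uy"  ["uy"]
4. n3.lab = 21  [a.depth - 8]
5. n3.mk = true  [a.depth > 28]
6. n3.env = false  [a.depth > 29]
7. n5.idx = 26  [terminal]
8. n2.tag = "uyy"  [S₁.tag ++ "y"]
9. n2.lab = 23  [d.idx + S₁.lab - 24]
10. n2.mk = false  [S₁.env and S₁.mk]
11. n2.env = true  [true]
12. n8.depth = true  [terminal]
13. n9.idx = 3  [terminal]
14. n7.val = false  [g.depth == false]
15. n7.wid = "ur"  ["ur"]
16. n7.fin = -6  [d.idx - 9]
17. n7.off = -3  [-3]
18. n11.depth = true  [terminal]
19. n12.env = false  [terminal]
20. n13.env = true  [terminal]
21. n10.tag = "vm"  ["vm"]
22. n10.lab = 1  [1]
23. n10.mk = true  [e₁.env == true]
24. n10.env = true  [e₀.env or e₁.env]
25. n6.val = true  [S.env == true]
26. n6.wid = "urvm"  [B₁.wid ++ S.tag]
27. n6.fin = 22  [B₁.off + 25]
28. n6.off = -7  [len(S.tag) - 9]
29. n0.tag = "uyyurvm"  [S₁.tag ++ B.wid]
30. n0.lab = -2  [B.off + S₁.lab - 18]
31. n0.mk = true  [e.env == false]
32. n0.env = false  [B.fin == B.off]

-2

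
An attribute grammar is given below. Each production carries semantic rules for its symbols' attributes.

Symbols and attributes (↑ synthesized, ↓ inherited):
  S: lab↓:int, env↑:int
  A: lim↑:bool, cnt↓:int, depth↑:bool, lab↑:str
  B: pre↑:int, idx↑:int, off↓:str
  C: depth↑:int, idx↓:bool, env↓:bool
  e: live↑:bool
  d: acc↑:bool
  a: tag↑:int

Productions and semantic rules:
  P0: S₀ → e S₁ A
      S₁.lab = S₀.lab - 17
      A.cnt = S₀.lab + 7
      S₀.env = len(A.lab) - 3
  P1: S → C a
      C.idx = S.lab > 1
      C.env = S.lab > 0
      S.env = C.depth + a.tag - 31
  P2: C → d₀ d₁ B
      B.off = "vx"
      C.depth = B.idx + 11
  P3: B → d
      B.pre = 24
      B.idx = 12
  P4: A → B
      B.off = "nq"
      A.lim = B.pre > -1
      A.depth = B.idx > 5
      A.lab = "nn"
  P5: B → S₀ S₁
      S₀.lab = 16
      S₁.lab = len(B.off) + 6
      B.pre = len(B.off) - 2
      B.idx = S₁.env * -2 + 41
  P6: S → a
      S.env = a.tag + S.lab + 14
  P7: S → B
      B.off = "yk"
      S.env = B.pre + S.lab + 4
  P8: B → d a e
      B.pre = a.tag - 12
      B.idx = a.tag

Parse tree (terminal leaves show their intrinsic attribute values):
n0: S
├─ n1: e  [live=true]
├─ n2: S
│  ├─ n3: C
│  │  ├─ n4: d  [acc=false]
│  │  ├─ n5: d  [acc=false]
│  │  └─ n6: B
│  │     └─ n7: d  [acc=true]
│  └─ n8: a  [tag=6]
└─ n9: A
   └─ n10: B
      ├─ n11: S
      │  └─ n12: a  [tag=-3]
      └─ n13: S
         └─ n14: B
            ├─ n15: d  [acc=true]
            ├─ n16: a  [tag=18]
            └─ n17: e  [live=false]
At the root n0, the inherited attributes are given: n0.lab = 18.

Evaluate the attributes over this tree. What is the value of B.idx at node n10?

1. n0.lab = 18  [given at root]
2. n1.live = true  [terminal]
3. n2.lab = 1  [S₀.lab - 17]
4. n3.idx = false  [S.lab > 1]
5. n3.env = true  [S.lab > 0]
6. n4.acc = false  [terminal]
7. n5.acc = false  [terminal]
8. n6.off = "vx"  ["vx"]
9. n7.acc = true  [terminal]
10. n6.pre = 24  [24]
11. n6.idx = 12  [12]
12. n3.depth = 23  [B.idx + 11]
13. n8.tag = 6  [terminal]
14. n2.env = -2  [C.depth + a.tag - 31]
15. n9.cnt = 25  [S₀.lab + 7]
16. n10.off = "nq"  ["nq"]
17. n11.lab = 16  [16]
18. n12.tag = -3  [terminal]
19. n11.env = 27  [a.tag + S.lab + 14]
20. n13.lab = 8  [len(B.off) + 6]
21. n14.off = "yk"  ["yk"]
22. n15.acc = true  [terminal]
23. n16.tag = 18  [terminal]
24. n17.live = false  [terminal]
25. n14.pre = 6  [a.tag - 12]
26. n14.idx = 18  [a.tag]
27. n13.env = 18  [B.pre + S.lab + 4]
28. n10.pre = 0  [len(B.off) - 2]
29. n10.idx = 5  [S₁.env * -2 + 41]
30. n9.lim = true  [B.pre > -1]
31. n9.depth = false  [B.idx > 5]
32. n9.lab = "nn"  ["nn"]
33. n0.env = -1  [len(A.lab) - 3]

5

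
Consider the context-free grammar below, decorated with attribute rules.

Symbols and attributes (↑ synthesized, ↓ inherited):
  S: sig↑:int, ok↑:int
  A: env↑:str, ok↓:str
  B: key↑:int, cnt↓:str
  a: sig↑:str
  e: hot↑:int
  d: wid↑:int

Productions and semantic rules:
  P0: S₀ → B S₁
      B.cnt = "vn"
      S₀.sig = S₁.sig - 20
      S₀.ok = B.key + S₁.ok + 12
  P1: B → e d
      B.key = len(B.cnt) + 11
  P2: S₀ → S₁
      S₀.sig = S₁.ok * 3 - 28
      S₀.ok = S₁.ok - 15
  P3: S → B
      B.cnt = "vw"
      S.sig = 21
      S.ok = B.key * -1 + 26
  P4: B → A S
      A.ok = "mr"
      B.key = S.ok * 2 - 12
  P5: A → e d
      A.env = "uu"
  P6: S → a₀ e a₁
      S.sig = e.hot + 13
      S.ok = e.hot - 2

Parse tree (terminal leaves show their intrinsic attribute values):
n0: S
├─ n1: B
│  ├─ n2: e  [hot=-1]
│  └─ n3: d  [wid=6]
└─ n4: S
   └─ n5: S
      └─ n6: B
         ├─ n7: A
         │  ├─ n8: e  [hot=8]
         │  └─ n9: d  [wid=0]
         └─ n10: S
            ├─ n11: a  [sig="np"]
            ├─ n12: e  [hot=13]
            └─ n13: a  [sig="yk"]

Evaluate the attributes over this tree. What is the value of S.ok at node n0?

26

1. n1.cnt = "vn"  ["vn"]
2. n2.hot = -1  [terminal]
3. n3.wid = 6  [terminal]
4. n1.key = 13  [len(B.cnt) + 11]
5. n6.cnt = "vw"  ["vw"]
6. n7.ok = "mr"  ["mr"]
7. n8.hot = 8  [terminal]
8. n9.wid = 0  [terminal]
9. n7.env = "uu"  ["uu"]
10. n11.sig = "np"  [terminal]
11. n12.hot = 13  [terminal]
12. n13.sig = "yk"  [terminal]
13. n10.sig = 26  [e.hot + 13]
14. n10.ok = 11  [e.hot - 2]
15. n6.key = 10  [S.ok * 2 - 12]
16. n5.sig = 21  [21]
17. n5.ok = 16  [B.key * -1 + 26]
18. n4.sig = 20  [S₁.ok * 3 - 28]
19. n4.ok = 1  [S₁.ok - 15]
20. n0.sig = 0  [S₁.sig - 20]
21. n0.ok = 26  [B.key + S₁.ok + 12]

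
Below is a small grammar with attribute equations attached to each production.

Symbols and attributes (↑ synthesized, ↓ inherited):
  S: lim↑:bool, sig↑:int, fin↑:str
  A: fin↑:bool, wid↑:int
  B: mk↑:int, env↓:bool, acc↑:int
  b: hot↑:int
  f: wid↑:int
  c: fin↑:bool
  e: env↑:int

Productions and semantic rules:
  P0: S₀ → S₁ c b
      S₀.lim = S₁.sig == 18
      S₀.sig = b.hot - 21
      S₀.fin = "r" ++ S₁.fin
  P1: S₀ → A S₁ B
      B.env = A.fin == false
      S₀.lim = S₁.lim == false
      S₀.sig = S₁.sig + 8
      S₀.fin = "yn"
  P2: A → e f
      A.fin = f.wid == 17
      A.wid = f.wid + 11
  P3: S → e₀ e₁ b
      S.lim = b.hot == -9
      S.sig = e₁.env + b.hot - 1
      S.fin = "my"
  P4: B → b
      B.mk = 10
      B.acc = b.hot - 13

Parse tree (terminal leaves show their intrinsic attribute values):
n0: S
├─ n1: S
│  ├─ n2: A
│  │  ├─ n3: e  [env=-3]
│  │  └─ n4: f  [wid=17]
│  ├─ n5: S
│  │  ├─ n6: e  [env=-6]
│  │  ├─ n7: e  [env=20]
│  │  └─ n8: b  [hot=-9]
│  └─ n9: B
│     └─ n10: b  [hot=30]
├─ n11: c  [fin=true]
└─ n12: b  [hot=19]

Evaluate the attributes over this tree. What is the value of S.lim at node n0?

true

1. n3.env = -3  [terminal]
2. n4.wid = 17  [terminal]
3. n2.fin = true  [f.wid == 17]
4. n2.wid = 28  [f.wid + 11]
5. n6.env = -6  [terminal]
6. n7.env = 20  [terminal]
7. n8.hot = -9  [terminal]
8. n5.lim = true  [b.hot == -9]
9. n5.sig = 10  [e₁.env + b.hot - 1]
10. n5.fin = "my"  ["my"]
11. n9.env = false  [A.fin == false]
12. n10.hot = 30  [terminal]
13. n9.mk = 10  [10]
14. n9.acc = 17  [b.hot - 13]
15. n1.lim = false  [S₁.lim == false]
16. n1.sig = 18  [S₁.sig + 8]
17. n1.fin = "yn"  ["yn"]
18. n11.fin = true  [terminal]
19. n12.hot = 19  [terminal]
20. n0.lim = true  [S₁.sig == 18]
21. n0.sig = -2  [b.hot - 21]
22. n0.fin = "ryn"  ["r" ++ S₁.fin]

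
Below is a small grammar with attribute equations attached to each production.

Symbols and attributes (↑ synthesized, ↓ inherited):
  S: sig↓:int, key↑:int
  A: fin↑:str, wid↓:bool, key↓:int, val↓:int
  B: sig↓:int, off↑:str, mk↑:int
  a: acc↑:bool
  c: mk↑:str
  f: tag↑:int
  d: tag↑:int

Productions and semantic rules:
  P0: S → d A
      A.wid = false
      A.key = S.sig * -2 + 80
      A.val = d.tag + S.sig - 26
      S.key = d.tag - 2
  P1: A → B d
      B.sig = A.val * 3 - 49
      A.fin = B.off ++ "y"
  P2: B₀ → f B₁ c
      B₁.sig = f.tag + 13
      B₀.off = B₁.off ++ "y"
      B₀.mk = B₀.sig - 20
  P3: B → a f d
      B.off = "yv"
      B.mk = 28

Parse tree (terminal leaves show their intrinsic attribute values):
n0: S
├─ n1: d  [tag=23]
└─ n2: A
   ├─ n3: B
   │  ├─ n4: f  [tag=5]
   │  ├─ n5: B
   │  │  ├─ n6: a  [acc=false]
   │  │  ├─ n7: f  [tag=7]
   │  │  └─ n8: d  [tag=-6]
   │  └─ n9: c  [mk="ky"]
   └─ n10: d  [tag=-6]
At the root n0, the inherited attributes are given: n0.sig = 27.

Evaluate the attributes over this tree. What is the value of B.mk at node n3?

1. n0.sig = 27  [given at root]
2. n1.tag = 23  [terminal]
3. n2.wid = false  [false]
4. n2.key = 26  [S.sig * -2 + 80]
5. n2.val = 24  [d.tag + S.sig - 26]
6. n3.sig = 23  [A.val * 3 - 49]
7. n4.tag = 5  [terminal]
8. n5.sig = 18  [f.tag + 13]
9. n6.acc = false  [terminal]
10. n7.tag = 7  [terminal]
11. n8.tag = -6  [terminal]
12. n5.off = "yv"  ["yv"]
13. n5.mk = 28  [28]
14. n9.mk = "ky"  [terminal]
15. n3.off = "yvy"  [B₁.off ++ "y"]
16. n3.mk = 3  [B₀.sig - 20]
17. n10.tag = -6  [terminal]
18. n2.fin = "yvyy"  [B.off ++ "y"]
19. n0.key = 21  [d.tag - 2]

3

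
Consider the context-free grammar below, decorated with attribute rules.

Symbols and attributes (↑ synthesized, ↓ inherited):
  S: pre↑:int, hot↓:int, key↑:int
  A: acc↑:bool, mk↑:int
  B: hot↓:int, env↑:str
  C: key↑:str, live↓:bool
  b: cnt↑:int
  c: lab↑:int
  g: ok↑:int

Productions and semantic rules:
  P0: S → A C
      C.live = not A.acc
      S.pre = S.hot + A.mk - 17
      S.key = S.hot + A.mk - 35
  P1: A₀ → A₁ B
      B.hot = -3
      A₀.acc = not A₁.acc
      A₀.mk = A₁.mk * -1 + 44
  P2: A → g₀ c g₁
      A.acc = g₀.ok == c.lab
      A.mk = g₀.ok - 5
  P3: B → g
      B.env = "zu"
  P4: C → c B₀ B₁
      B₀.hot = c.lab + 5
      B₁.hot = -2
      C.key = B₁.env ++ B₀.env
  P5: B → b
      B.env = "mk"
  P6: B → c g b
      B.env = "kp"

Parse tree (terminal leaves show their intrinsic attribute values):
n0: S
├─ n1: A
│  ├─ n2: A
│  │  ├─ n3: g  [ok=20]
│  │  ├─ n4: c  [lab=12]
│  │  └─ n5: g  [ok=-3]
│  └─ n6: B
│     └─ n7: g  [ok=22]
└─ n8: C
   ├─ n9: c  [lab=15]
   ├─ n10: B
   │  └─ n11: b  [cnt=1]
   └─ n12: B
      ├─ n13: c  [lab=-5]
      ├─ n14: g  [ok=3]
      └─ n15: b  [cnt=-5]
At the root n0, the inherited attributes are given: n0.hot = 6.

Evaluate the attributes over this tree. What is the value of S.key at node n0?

1. n0.hot = 6  [given at root]
2. n3.ok = 20  [terminal]
3. n4.lab = 12  [terminal]
4. n5.ok = -3  [terminal]
5. n2.acc = false  [g₀.ok == c.lab]
6. n2.mk = 15  [g₀.ok - 5]
7. n6.hot = -3  [-3]
8. n7.ok = 22  [terminal]
9. n6.env = "zu"  ["zu"]
10. n1.acc = true  [not A₁.acc]
11. n1.mk = 29  [A₁.mk * -1 + 44]
12. n8.live = false  [not A.acc]
13. n9.lab = 15  [terminal]
14. n10.hot = 20  [c.lab + 5]
15. n11.cnt = 1  [terminal]
16. n10.env = "mk"  ["mk"]
17. n12.hot = -2  [-2]
18. n13.lab = -5  [terminal]
19. n14.ok = 3  [terminal]
20. n15.cnt = -5  [terminal]
21. n12.env = "kp"  ["kp"]
22. n8.key = "kpmk"  [B₁.env ++ B₀.env]
23. n0.pre = 18  [S.hot + A.mk - 17]
24. n0.key = 0  [S.hot + A.mk - 35]

0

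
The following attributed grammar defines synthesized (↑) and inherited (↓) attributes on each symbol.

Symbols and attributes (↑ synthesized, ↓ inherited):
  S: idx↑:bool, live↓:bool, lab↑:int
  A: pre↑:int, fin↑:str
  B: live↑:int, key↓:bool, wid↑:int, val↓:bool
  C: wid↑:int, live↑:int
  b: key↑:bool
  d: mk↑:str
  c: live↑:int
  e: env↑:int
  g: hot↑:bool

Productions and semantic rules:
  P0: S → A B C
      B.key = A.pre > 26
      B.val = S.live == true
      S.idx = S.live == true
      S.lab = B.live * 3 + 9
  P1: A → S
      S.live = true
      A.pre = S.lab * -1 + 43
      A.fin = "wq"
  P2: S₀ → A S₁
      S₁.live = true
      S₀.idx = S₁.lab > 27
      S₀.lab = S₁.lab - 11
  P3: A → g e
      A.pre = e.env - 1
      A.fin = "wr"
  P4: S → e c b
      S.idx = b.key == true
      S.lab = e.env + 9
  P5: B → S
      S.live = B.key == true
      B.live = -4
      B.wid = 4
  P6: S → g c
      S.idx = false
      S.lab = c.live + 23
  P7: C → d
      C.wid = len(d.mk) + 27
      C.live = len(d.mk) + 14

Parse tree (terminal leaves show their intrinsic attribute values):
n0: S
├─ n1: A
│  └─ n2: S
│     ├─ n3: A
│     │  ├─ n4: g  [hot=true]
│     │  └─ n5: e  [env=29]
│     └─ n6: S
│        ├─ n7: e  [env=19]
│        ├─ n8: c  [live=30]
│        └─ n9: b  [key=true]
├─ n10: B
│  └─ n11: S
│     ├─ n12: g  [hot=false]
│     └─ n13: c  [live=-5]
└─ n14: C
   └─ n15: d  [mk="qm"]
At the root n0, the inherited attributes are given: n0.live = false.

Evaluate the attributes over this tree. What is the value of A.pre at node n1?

26

1. n0.live = false  [given at root]
2. n2.live = true  [true]
3. n4.hot = true  [terminal]
4. n5.env = 29  [terminal]
5. n3.pre = 28  [e.env - 1]
6. n3.fin = "wr"  ["wr"]
7. n6.live = true  [true]
8. n7.env = 19  [terminal]
9. n8.live = 30  [terminal]
10. n9.key = true  [terminal]
11. n6.idx = true  [b.key == true]
12. n6.lab = 28  [e.env + 9]
13. n2.idx = true  [S₁.lab > 27]
14. n2.lab = 17  [S₁.lab - 11]
15. n1.pre = 26  [S.lab * -1 + 43]
16. n1.fin = "wq"  ["wq"]
17. n10.key = false  [A.pre > 26]
18. n10.val = false  [S.live == true]
19. n11.live = false  [B.key == true]
20. n12.hot = false  [terminal]
21. n13.live = -5  [terminal]
22. n11.idx = false  [false]
23. n11.lab = 18  [c.live + 23]
24. n10.live = -4  [-4]
25. n10.wid = 4  [4]
26. n15.mk = "qm"  [terminal]
27. n14.wid = 29  [len(d.mk) + 27]
28. n14.live = 16  [len(d.mk) + 14]
29. n0.idx = false  [S.live == true]
30. n0.lab = -3  [B.live * 3 + 9]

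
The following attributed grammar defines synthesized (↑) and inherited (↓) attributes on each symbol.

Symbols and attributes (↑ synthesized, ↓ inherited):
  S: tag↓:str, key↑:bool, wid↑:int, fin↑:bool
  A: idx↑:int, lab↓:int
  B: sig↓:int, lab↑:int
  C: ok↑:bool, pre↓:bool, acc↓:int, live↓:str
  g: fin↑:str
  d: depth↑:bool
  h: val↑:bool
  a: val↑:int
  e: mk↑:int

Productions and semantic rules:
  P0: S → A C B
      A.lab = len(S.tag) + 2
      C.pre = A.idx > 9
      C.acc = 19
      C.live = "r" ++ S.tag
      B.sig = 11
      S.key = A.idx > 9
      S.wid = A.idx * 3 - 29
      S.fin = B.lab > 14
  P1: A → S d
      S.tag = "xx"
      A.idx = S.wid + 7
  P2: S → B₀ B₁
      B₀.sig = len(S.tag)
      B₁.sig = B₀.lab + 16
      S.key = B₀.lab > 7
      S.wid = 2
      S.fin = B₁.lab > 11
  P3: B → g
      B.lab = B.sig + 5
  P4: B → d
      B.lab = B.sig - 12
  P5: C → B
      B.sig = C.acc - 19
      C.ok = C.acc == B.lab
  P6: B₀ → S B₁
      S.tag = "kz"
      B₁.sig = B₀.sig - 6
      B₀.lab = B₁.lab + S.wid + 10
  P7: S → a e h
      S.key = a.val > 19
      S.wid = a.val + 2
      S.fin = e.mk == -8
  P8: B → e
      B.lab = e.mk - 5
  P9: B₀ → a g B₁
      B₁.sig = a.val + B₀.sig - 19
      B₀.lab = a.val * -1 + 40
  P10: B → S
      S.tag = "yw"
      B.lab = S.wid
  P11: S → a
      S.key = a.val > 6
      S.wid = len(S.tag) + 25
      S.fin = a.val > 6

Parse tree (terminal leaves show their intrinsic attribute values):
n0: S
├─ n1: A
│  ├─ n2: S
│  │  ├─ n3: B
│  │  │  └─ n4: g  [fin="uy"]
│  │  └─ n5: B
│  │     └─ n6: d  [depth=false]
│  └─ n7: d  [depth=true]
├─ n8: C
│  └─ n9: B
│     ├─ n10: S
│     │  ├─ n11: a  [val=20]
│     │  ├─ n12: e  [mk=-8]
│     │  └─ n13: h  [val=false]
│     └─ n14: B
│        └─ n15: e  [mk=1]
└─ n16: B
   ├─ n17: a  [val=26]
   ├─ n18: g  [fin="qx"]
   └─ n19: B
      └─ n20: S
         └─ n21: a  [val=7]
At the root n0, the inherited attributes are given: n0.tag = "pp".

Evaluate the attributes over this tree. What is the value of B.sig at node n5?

23

1. n0.tag = "pp"  [given at root]
2. n1.lab = 4  [len(S.tag) + 2]
3. n2.tag = "xx"  ["xx"]
4. n3.sig = 2  [len(S.tag)]
5. n4.fin = "uy"  [terminal]
6. n3.lab = 7  [B.sig + 5]
7. n5.sig = 23  [B₀.lab + 16]
8. n6.depth = false  [terminal]
9. n5.lab = 11  [B.sig - 12]
10. n2.key = false  [B₀.lab > 7]
11. n2.wid = 2  [2]
12. n2.fin = false  [B₁.lab > 11]
13. n7.depth = true  [terminal]
14. n1.idx = 9  [S.wid + 7]
15. n8.pre = false  [A.idx > 9]
16. n8.acc = 19  [19]
17. n8.live = "rpp"  ["r" ++ S.tag]
18. n9.sig = 0  [C.acc - 19]
19. n10.tag = "kz"  ["kz"]
20. n11.val = 20  [terminal]
21. n12.mk = -8  [terminal]
22. n13.val = false  [terminal]
23. n10.key = true  [a.val > 19]
24. n10.wid = 22  [a.val + 2]
25. n10.fin = true  [e.mk == -8]
26. n14.sig = -6  [B₀.sig - 6]
27. n15.mk = 1  [terminal]
28. n14.lab = -4  [e.mk - 5]
29. n9.lab = 28  [B₁.lab + S.wid + 10]
30. n8.ok = false  [C.acc == B.lab]
31. n16.sig = 11  [11]
32. n17.val = 26  [terminal]
33. n18.fin = "qx"  [terminal]
34. n19.sig = 18  [a.val + B₀.sig - 19]
35. n20.tag = "yw"  ["yw"]
36. n21.val = 7  [terminal]
37. n20.key = true  [a.val > 6]
38. n20.wid = 27  [len(S.tag) + 25]
39. n20.fin = true  [a.val > 6]
40. n19.lab = 27  [S.wid]
41. n16.lab = 14  [a.val * -1 + 40]
42. n0.key = false  [A.idx > 9]
43. n0.wid = -2  [A.idx * 3 - 29]
44. n0.fin = false  [B.lab > 14]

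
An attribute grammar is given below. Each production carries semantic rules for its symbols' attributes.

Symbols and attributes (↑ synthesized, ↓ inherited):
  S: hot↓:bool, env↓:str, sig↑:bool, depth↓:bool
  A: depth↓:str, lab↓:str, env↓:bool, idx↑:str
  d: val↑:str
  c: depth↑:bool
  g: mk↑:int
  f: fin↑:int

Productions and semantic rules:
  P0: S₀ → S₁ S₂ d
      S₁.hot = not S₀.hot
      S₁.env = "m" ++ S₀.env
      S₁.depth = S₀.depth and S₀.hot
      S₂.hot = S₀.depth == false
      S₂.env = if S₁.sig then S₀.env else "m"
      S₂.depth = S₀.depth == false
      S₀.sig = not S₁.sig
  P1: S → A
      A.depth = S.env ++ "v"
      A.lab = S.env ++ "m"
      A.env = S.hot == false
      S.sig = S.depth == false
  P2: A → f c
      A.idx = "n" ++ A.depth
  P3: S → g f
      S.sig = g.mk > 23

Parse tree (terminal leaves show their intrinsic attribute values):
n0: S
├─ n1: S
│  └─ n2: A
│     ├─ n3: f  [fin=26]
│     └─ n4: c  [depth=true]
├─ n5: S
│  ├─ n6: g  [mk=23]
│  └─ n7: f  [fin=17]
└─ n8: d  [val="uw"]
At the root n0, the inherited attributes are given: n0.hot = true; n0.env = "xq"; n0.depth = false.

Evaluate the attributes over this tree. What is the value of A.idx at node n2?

1. n0.hot = true  [given at root]
2. n0.env = "xq"  [given at root]
3. n0.depth = false  [given at root]
4. n1.hot = false  [not S₀.hot]
5. n1.env = "mxq"  ["m" ++ S₀.env]
6. n1.depth = false  [S₀.depth and S₀.hot]
7. n2.depth = "mxqv"  [S.env ++ "v"]
8. n2.lab = "mxqm"  [S.env ++ "m"]
9. n2.env = true  [S.hot == false]
10. n3.fin = 26  [terminal]
11. n4.depth = true  [terminal]
12. n2.idx = "nmxqv"  ["n" ++ A.depth]
13. n1.sig = true  [S.depth == false]
14. n5.hot = true  [S₀.depth == false]
15. n5.env = "xq"  [if S₁.sig then S₀.env else "m"]
16. n5.depth = true  [S₀.depth == false]
17. n6.mk = 23  [terminal]
18. n7.fin = 17  [terminal]
19. n5.sig = false  [g.mk > 23]
20. n8.val = "uw"  [terminal]
21. n0.sig = false  [not S₁.sig]

"nmxqv"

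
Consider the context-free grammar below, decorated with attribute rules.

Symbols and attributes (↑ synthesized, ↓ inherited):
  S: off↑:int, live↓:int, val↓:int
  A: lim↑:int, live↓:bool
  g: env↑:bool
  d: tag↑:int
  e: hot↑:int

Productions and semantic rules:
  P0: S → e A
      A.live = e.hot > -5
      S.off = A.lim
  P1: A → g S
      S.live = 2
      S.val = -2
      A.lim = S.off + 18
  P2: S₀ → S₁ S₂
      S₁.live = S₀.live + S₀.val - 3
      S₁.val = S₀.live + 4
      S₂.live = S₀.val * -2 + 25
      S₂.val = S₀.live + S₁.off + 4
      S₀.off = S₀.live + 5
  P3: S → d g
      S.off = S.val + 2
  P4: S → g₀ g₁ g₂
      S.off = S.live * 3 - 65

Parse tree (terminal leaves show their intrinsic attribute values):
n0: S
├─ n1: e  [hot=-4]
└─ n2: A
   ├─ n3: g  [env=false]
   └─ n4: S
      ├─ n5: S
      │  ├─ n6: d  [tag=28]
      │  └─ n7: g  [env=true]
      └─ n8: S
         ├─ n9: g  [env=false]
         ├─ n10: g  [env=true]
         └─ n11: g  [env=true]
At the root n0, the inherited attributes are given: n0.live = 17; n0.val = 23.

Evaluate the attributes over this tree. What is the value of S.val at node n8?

1. n0.live = 17  [given at root]
2. n0.val = 23  [given at root]
3. n1.hot = -4  [terminal]
4. n2.live = true  [e.hot > -5]
5. n3.env = false  [terminal]
6. n4.live = 2  [2]
7. n4.val = -2  [-2]
8. n5.live = -3  [S₀.live + S₀.val - 3]
9. n5.val = 6  [S₀.live + 4]
10. n6.tag = 28  [terminal]
11. n7.env = true  [terminal]
12. n5.off = 8  [S.val + 2]
13. n8.live = 29  [S₀.val * -2 + 25]
14. n8.val = 14  [S₀.live + S₁.off + 4]
15. n9.env = false  [terminal]
16. n10.env = true  [terminal]
17. n11.env = true  [terminal]
18. n8.off = 22  [S.live * 3 - 65]
19. n4.off = 7  [S₀.live + 5]
20. n2.lim = 25  [S.off + 18]
21. n0.off = 25  [A.lim]

14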